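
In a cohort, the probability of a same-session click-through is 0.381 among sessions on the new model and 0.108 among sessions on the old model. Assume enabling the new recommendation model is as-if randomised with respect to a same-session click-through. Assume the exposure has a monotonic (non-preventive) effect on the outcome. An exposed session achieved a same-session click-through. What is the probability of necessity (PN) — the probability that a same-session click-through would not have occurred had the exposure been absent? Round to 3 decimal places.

Let p₁ = 0.381, p₀ = 0.108.
Under exogeneity and monotonicity, PN = (p₁ − p₀) / p₁.
PN = (0.381 − 0.108) / 0.381 = 0.273 / 0.381 ≈ 0.7165

PN ≈ 0.717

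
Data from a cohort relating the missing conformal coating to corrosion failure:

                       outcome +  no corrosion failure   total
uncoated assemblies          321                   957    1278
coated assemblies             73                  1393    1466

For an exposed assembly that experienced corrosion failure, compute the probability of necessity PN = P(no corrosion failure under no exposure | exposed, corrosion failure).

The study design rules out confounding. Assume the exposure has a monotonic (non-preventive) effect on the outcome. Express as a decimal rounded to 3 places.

p₁ = P(outcome | exposed) = 321/1278 = 0.25117
p₀ = P(outcome | unexposed) = 73/1466 = 0.049795
Under exogeneity and monotonicity, PN = (p₁ − p₀)/p₁.
PN = (0.25117 − 0.049795) / 0.25117 ≈ 0.8017

PN ≈ 0.802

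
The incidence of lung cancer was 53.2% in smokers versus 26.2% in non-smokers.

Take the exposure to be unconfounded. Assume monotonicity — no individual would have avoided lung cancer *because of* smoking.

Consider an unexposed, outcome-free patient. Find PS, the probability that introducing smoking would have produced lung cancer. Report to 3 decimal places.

PS ≈ 0.366

p₁ = 0.532, p₀ = 0.262.
Under exogeneity and monotonicity, PS = (p₁ − p₀) / (1 − p₀).
PS = (0.532 − 0.262) / (1 − 0.262) = 0.27 / 0.738 ≈ 0.3659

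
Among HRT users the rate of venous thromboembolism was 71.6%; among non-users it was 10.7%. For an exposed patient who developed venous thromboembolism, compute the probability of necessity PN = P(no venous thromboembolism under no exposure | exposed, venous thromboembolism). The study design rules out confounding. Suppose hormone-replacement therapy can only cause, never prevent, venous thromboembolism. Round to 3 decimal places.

p₁ = 0.716, p₀ = 0.107.
Under exogeneity and monotonicity, PN = (p₁ − p₀) / p₁.
PN = (0.716 − 0.107) / 0.716 = 0.609 / 0.716 ≈ 0.8506

PN ≈ 0.851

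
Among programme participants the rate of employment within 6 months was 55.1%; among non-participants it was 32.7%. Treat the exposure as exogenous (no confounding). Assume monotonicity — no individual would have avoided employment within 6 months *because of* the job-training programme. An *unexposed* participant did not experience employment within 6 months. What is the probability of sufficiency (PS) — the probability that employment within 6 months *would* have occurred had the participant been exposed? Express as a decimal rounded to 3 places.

p₁ = 0.551, p₀ = 0.327.
Under exogeneity and monotonicity, PS = (p₁ − p₀) / (1 − p₀).
PS = (0.551 − 0.327) / (1 − 0.327) = 0.224 / 0.673 ≈ 0.3328

PS ≈ 0.333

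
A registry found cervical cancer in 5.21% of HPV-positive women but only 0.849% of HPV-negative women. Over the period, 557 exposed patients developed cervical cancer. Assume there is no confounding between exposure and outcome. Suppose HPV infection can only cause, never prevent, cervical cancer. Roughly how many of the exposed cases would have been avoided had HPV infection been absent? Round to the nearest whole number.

about 466 cases

p₁ = 0.0521, p₀ = 0.00849.
PN = (p₁ − p₀)/p₁ = (0.0521 − 0.00849) / 0.0521 ≈ 0.83704.
Attributable cases ≈ PN × (exposed cases) = 0.83704 × 557 ≈ 466.23.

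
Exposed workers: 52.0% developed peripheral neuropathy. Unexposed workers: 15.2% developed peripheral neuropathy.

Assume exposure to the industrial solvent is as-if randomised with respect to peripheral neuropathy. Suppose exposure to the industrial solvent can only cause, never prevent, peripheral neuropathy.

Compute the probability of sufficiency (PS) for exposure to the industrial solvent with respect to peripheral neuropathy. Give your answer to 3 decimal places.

p₁ = 0.52, p₀ = 0.152.
Under exogeneity and monotonicity, PS = (p₁ − p₀) / (1 − p₀).
PS = (0.52 − 0.152) / (1 − 0.152) = 0.368 / 0.848 ≈ 0.4340

PS ≈ 0.434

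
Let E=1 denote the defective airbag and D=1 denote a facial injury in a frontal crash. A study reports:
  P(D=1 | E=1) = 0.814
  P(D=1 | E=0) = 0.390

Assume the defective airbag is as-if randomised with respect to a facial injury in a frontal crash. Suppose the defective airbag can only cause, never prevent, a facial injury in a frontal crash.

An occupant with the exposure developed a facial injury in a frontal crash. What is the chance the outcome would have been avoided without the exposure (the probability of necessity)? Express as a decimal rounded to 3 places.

Let p₁ = 0.814, p₀ = 0.39.
Under exogeneity and monotonicity, PN = (p₁ − p₀) / p₁.
PN = (0.814 − 0.39) / 0.814 = 0.424 / 0.814 ≈ 0.5209

PN ≈ 0.521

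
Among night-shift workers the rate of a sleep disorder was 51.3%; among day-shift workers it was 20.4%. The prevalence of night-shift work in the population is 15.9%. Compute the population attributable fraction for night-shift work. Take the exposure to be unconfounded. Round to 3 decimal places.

p₁ = 0.513, p₀ = 0.204.
Overall risk P(Y=1) = π·p₁ + (1−π)·p₀ = 0.159×0.513 + 0.841×0.204 = 0.25313.
Under exogeneity, PAF = [P(Y=1) − p₀] / P(Y=1).
PAF = (0.25313 − 0.204) / 0.25313 ≈ 0.1941

PAF ≈ 0.194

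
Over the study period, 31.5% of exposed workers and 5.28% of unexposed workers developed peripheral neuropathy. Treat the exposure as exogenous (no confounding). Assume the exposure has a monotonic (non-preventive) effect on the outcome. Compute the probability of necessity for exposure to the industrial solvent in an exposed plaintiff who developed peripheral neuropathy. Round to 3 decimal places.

PN ≈ 0.832

p₁ = 0.315, p₀ = 0.0528.
Under exogeneity and monotonicity, PN = (p₁ − p₀) / p₁.
PN = (0.315 − 0.0528) / 0.315 = 0.2622 / 0.315 ≈ 0.8324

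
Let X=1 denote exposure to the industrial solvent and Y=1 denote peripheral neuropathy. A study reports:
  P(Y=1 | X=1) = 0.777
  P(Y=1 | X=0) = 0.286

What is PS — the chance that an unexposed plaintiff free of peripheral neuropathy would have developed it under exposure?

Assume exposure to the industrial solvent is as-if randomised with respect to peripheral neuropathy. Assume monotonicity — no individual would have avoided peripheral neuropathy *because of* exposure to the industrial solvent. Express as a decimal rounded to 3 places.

PS ≈ 0.688

Let p₁ = 0.777, p₀ = 0.286.
Under exogeneity and monotonicity, PS = (p₁ − p₀) / (1 − p₀).
PS = (0.777 − 0.286) / (1 − 0.286) = 0.491 / 0.714 ≈ 0.6877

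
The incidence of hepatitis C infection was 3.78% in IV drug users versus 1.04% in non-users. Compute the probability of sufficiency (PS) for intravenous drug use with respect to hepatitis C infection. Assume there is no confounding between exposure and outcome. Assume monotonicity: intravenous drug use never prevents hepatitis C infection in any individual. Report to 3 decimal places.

PS ≈ 0.028

p₁ = 0.0378, p₀ = 0.0104.
Under exogeneity and monotonicity, PS = (p₁ − p₀) / (1 − p₀).
PS = (0.0378 − 0.0104) / (1 − 0.0104) = 0.0274 / 0.9896 ≈ 0.0277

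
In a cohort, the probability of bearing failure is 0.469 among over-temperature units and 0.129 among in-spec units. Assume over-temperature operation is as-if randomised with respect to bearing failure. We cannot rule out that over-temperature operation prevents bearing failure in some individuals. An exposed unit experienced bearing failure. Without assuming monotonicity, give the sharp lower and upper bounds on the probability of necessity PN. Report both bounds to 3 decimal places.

0.725 ≤ PN ≤ 1.000

Let p₁ = 0.469, p₀ = 0.129.
Under exogeneity alone the bounds on PN are max{0,(p₁−p₀)/p₁} ≤ PN ≤ min{1,(1−p₀)/p₁}.
  lower = (p₁ − p₀)/p₁ = 0.34 / 0.469 ≈ 0.7249
  upper = min{1, (1 − p₀)/p₁} = 0.871 / 0.469 ≈ 1.8571 → capped at 1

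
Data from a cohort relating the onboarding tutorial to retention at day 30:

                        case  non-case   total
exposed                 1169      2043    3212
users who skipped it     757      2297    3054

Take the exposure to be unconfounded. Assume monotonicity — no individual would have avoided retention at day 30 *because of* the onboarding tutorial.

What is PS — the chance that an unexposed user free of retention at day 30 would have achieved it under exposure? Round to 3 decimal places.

PS ≈ 0.154

p₁ = P(outcome | exposed) = 1169/3212 = 0.36395
p₀ = P(outcome | unexposed) = 757/3054 = 0.24787
Under exogeneity and monotonicity, PS = (p₁ − p₀)/(1 − p₀).
PS = (0.36395 − 0.24787) / 0.75213 ≈ 0.1543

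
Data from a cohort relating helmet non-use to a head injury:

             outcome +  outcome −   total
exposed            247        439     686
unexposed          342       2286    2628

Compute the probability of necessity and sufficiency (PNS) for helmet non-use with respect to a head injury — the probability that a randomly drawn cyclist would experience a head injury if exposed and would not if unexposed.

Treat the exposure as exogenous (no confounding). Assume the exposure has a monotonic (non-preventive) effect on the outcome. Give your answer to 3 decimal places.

p₁ = P(outcome | exposed) = 247/686 = 0.36006
p₀ = P(outcome | unexposed) = 342/2628 = 0.13014
Under exogeneity and monotonicity, PNS = p₁ − p₀.
PNS = 0.36006 − 0.13014 = 0.22992

PNS ≈ 0.230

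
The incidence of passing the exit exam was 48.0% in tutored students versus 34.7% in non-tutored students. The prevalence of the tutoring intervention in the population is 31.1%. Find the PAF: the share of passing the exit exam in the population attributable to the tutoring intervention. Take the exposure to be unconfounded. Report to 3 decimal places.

p₁ = 0.48, p₀ = 0.347.
Overall risk P(Y=1) = π·p₁ + (1−π)·p₀ = 0.311×0.48 + 0.689×0.347 = 0.38836.
Under exogeneity, PAF = [P(Y=1) − p₀] / P(Y=1).
PAF = (0.38836 − 0.347) / 0.38836 ≈ 0.1065

PAF ≈ 0.107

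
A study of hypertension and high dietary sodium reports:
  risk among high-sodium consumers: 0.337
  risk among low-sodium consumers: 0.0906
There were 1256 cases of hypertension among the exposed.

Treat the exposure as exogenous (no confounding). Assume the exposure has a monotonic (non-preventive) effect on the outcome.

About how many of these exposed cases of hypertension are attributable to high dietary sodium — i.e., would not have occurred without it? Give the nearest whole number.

Let p₁ = 0.337, p₀ = 0.0906.
PN = (p₁ − p₀)/p₁ = (0.337 − 0.0906) / 0.337 ≈ 0.73116.
Attributable cases ≈ PN × (exposed cases) = 0.73116 × 1256 ≈ 918.33.

about 918 cases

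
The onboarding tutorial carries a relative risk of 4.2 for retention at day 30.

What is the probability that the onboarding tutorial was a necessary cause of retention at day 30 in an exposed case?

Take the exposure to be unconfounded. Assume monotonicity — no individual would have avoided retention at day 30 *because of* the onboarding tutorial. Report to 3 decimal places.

Under exogeneity and monotonicity, PN = (RR − 1) / RR = 1 − 1/RR.
PN = (4.2 − 1) / 4.2 = 3.2 / 4.2 ≈ 0.7619

PN ≈ 0.762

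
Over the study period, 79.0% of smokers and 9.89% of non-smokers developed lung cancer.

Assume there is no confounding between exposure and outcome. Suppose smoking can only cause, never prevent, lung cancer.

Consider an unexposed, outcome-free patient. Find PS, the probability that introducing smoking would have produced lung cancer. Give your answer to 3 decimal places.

PS ≈ 0.767

p₁ = 0.79, p₀ = 0.0989.
Under exogeneity and monotonicity, PS = (p₁ − p₀) / (1 − p₀).
PS = (0.79 − 0.0989) / (1 − 0.0989) = 0.6911 / 0.9011 ≈ 0.7670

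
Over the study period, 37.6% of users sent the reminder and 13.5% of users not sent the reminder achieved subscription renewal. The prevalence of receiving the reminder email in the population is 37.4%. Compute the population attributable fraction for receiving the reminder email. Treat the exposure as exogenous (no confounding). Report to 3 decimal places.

PAF ≈ 0.400

p₁ = 0.376, p₀ = 0.135.
Overall risk P(Y=1) = π·p₁ + (1−π)·p₀ = 0.374×0.376 + 0.626×0.135 = 0.22513.
Under exogeneity, PAF = [P(Y=1) − p₀] / P(Y=1).
PAF = (0.22513 − 0.135) / 0.22513 ≈ 0.4004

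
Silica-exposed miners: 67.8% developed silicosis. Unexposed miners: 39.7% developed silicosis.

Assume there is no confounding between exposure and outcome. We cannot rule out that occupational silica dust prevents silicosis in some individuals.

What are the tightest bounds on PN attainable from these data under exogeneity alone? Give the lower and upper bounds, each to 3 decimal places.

p₁ = 0.678, p₀ = 0.397.
Under exogeneity alone the bounds on PN are max{0,(p₁−p₀)/p₁} ≤ PN ≤ min{1,(1−p₀)/p₁}.
  lower = (p₁ − p₀)/p₁ = 0.281 / 0.678 ≈ 0.4145
  upper = min{1, (1 − p₀)/p₁} = 0.603 / 0.678 ≈ 0.8894

0.414 ≤ PN ≤ 0.889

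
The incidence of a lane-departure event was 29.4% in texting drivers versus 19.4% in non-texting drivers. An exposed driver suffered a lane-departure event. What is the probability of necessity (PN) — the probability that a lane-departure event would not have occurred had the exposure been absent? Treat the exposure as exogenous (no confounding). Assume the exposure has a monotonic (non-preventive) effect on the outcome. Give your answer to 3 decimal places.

p₁ = 0.294, p₀ = 0.194.
Under exogeneity and monotonicity, PN = (p₁ − p₀) / p₁.
PN = (0.294 − 0.194) / 0.294 = 0.1 / 0.294 ≈ 0.3401

PN ≈ 0.340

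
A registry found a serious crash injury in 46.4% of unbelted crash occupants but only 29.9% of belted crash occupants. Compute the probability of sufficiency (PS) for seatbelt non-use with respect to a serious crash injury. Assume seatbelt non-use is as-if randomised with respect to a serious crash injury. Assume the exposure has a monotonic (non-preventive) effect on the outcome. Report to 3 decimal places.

p₁ = 0.464, p₀ = 0.299.
Under exogeneity and monotonicity, PS = (p₁ − p₀) / (1 − p₀).
PS = (0.464 − 0.299) / (1 − 0.299) = 0.165 / 0.701 ≈ 0.2354

PS ≈ 0.235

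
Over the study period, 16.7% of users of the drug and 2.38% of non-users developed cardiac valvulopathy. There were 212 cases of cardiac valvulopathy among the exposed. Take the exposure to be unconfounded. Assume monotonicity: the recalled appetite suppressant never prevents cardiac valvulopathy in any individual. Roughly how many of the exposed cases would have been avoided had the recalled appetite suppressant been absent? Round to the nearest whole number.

p₁ = 0.167, p₀ = 0.0238.
PN = (p₁ − p₀)/p₁ = (0.167 − 0.0238) / 0.167 ≈ 0.85749.
Attributable cases ≈ PN × (exposed cases) = 0.85749 × 212 ≈ 181.79.

about 182 cases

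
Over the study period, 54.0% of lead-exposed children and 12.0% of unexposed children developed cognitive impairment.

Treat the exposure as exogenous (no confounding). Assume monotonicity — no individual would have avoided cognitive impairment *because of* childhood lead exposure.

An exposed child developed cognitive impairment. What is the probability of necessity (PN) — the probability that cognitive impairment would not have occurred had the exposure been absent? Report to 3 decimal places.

PN ≈ 0.778

p₁ = 0.54, p₀ = 0.12.
Under exogeneity and monotonicity, PN = (p₁ − p₀) / p₁.
PN = (0.54 − 0.12) / 0.54 = 0.42 / 0.54 ≈ 0.7778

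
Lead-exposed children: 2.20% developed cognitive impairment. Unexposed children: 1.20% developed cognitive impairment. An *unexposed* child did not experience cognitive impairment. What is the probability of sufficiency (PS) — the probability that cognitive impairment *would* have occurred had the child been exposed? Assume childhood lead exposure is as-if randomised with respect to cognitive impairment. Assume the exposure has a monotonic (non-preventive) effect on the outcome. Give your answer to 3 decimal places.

PS ≈ 0.010

p₁ = 0.022, p₀ = 0.012.
Under exogeneity and monotonicity, PS = (p₁ − p₀) / (1 − p₀).
PS = (0.022 − 0.012) / (1 − 0.012) = 0.01 / 0.988 ≈ 0.0101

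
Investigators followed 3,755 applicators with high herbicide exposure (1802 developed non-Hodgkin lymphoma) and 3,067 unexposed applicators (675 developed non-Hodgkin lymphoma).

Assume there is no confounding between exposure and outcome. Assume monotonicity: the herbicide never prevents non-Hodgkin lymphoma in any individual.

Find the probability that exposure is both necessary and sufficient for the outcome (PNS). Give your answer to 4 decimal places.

PNS ≈ 0.2598

p₁ = P(outcome | exposed) = 1802/3755 = 0.47989
p₀ = P(outcome | unexposed) = 675/3067 = 0.22008
Under exogeneity and monotonicity, PNS = p₁ − p₀.
PNS = 0.47989 − 0.22008 = 0.25981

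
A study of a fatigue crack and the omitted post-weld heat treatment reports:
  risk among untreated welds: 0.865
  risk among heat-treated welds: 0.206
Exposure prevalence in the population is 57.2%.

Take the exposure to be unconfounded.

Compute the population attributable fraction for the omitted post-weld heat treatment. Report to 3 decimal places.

Let p₁ = 0.865, p₀ = 0.206.
Overall risk P(Y=1) = π·p₁ + (1−π)·p₀ = 0.572×0.865 + 0.428×0.206 = 0.58295.
Under exogeneity, PAF = [P(Y=1) − p₀] / P(Y=1).
PAF = (0.58295 − 0.206) / 0.58295 ≈ 0.6466

PAF ≈ 0.647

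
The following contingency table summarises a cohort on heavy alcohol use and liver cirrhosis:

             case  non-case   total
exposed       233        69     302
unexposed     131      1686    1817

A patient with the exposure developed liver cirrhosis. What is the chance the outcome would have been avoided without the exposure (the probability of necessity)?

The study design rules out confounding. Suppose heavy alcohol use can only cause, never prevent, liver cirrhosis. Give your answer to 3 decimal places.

PN ≈ 0.907

p₁ = P(outcome | exposed) = 233/302 = 0.77152
p₀ = P(outcome | unexposed) = 131/1817 = 0.072097
Under exogeneity and monotonicity, PN = (p₁ − p₀)/p₁.
PN = (0.77152 − 0.072097) / 0.77152 ≈ 0.9066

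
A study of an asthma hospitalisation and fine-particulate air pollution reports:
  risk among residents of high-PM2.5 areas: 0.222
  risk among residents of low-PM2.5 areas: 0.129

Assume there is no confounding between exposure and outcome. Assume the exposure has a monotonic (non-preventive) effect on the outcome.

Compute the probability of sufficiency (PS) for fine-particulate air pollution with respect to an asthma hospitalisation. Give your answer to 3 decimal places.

Let p₁ = 0.222, p₀ = 0.129.
Under exogeneity and monotonicity, PS = (p₁ − p₀) / (1 − p₀).
PS = (0.222 − 0.129) / (1 − 0.129) = 0.093 / 0.871 ≈ 0.1068

PS ≈ 0.107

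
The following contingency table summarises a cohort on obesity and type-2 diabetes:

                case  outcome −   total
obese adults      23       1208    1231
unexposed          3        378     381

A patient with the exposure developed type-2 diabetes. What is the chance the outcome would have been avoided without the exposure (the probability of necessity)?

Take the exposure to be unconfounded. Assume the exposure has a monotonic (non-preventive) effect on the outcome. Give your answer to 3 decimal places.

p₁ = P(outcome | exposed) = 23/1231 = 0.018684
p₀ = P(outcome | unexposed) = 3/381 = 0.007874
Under exogeneity and monotonicity, PN = (p₁ − p₀) / p₁.
PN = (0.018684 − 0.007874) / 0.018684 = 0.01081 / 0.018684 ≈ 0.5786

PN ≈ 0.579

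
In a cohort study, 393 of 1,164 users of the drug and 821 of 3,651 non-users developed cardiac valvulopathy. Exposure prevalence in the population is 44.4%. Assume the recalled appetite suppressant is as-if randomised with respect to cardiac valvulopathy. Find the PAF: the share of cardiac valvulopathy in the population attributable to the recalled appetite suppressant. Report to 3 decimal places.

PAF ≈ 0.182

p₁ = P(outcome | exposed) = 393/1164 = 0.33763
p₀ = P(outcome | unexposed) = 821/3651 = 0.22487
Overall risk P(Y=1) = π·p₁ + (1−π)·p₀ = 0.444×0.33763 + 0.556×0.22487 = 0.27493.
Under exogeneity, PAF = [P(Y=1) − p₀] / P(Y=1).
PAF = (0.27493 − 0.22487) / 0.27493 ≈ 0.1821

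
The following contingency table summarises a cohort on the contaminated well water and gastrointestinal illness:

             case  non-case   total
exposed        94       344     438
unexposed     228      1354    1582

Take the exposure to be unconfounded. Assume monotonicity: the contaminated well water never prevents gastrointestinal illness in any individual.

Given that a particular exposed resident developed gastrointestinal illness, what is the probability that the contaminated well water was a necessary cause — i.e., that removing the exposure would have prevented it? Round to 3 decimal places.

PN ≈ 0.328

p₁ = P(outcome | exposed) = 94/438 = 0.21461
p₀ = P(outcome | unexposed) = 228/1582 = 0.14412
Under exogeneity and monotonicity, PN = (p₁ − p₀) / p₁.
PN = (0.21461 − 0.14412) / 0.21461 = 0.070491 / 0.21461 ≈ 0.3285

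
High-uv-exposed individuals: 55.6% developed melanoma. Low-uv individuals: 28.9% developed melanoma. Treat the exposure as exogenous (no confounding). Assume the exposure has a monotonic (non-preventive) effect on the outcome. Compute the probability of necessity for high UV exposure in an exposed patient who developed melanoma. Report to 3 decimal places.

PN ≈ 0.480

p₁ = 0.556, p₀ = 0.289.
Under exogeneity and monotonicity, PN = (p₁ − p₀) / p₁.
PN = (0.556 − 0.289) / 0.556 = 0.267 / 0.556 ≈ 0.4802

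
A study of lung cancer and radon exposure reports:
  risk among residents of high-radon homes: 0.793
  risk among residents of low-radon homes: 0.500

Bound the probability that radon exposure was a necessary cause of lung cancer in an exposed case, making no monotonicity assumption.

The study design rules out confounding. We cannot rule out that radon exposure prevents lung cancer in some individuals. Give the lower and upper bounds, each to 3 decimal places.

Let p₁ = 0.793, p₀ = 0.5.
Under exogeneity alone the bounds on PN are max{0,(p₁−p₀)/p₁} ≤ PN ≤ min{1,(1−p₀)/p₁}.
  lower = (p₁ − p₀)/p₁ = 0.293 / 0.793 ≈ 0.3695
  upper = min{1, (1 − p₀)/p₁} = 0.5 / 0.793 ≈ 0.6305

0.369 ≤ PN ≤ 0.631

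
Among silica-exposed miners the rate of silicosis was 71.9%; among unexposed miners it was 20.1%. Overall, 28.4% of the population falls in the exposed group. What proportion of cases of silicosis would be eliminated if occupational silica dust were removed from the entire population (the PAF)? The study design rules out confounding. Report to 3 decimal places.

PAF ≈ 0.423

p₁ = 0.719, p₀ = 0.201.
Overall risk P(Y=1) = π·p₁ + (1−π)·p₀ = 0.284×0.719 + 0.716×0.201 = 0.34811.
Under exogeneity, PAF = [P(Y=1) − p₀] / P(Y=1).
PAF = (0.34811 − 0.201) / 0.34811 ≈ 0.4226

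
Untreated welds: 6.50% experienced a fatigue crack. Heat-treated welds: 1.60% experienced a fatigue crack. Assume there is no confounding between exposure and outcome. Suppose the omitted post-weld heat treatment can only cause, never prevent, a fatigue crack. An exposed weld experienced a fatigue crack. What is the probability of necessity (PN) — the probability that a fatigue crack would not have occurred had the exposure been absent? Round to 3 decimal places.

p₁ = 0.065, p₀ = 0.016.
Under exogeneity and monotonicity, PN = (p₁ − p₀) / p₁.
PN = (0.065 − 0.016) / 0.065 = 0.049 / 0.065 ≈ 0.7538

PN ≈ 0.754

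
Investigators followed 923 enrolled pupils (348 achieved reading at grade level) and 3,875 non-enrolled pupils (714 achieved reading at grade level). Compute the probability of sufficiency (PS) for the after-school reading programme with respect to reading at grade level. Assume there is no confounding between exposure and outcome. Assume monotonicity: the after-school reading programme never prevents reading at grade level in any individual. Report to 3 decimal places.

PS ≈ 0.236

p₁ = P(outcome | exposed) = 348/923 = 0.37703
p₀ = P(outcome | unexposed) = 714/3875 = 0.18426
Under exogeneity and monotonicity, PS = (p₁ − p₀) / (1 − p₀).
PS = (0.37703 − 0.18426) / (1 − 0.18426) = 0.19277 / 0.81574 ≈ 0.2363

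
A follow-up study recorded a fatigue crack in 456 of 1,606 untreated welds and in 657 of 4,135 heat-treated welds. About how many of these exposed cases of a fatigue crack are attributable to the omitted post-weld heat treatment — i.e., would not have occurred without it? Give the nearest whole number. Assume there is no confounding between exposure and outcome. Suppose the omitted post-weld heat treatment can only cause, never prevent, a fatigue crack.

about 201 cases

p₁ = P(outcome | exposed) = 456/1606 = 0.28394
p₀ = P(outcome | unexposed) = 657/4135 = 0.15889
PN = (p₁ − p₀)/p₁ = (0.28394 − 0.15889) / 0.28394 ≈ 0.44041.
Attributable cases ≈ PN × (exposed cases) = 0.44041 × 456 ≈ 200.83.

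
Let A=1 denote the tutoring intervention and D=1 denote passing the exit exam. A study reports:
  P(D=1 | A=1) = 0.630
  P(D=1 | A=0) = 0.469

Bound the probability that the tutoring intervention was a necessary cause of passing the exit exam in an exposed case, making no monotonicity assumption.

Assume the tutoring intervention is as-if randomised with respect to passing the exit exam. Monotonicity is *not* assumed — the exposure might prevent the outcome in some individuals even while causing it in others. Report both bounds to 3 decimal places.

Let p₁ = 0.63, p₀ = 0.469.
Under exogeneity alone the bounds on PN are max{0,(p₁−p₀)/p₁} ≤ PN ≤ min{1,(1−p₀)/p₁}.
  lower = (p₁ − p₀)/p₁ = 0.161 / 0.63 ≈ 0.2556
  upper = min{1, (1 − p₀)/p₁} = 0.531 / 0.63 ≈ 0.8429

0.256 ≤ PN ≤ 0.843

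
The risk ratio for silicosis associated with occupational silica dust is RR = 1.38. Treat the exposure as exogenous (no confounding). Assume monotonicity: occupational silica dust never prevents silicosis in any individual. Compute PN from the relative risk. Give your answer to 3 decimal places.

PN ≈ 0.275

Under exogeneity and monotonicity, PN = (RR − 1) / RR = 1 − 1/RR.
PN = (1.38 − 1) / 1.38 = 0.38 / 1.38 ≈ 0.2754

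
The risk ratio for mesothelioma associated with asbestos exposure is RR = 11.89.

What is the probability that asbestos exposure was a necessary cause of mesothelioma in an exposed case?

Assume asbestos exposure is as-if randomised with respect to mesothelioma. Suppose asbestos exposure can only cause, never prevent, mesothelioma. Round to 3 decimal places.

Under exogeneity and monotonicity, PN = (RR − 1) / RR = 1 − 1/RR.
PN = (11.89 − 1) / 11.89 = 10.89 / 11.89 ≈ 0.9159

PN ≈ 0.916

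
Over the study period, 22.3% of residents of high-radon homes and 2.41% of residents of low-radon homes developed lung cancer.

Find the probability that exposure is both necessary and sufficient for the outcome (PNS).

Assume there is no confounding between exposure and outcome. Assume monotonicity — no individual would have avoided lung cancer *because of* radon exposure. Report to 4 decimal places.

PNS ≈ 0.1989

p₁ = 0.223, p₀ = 0.0241.
Under exogeneity and monotonicity, PNS = p₁ − p₀.
PNS = 0.223 − 0.0241 = 0.1989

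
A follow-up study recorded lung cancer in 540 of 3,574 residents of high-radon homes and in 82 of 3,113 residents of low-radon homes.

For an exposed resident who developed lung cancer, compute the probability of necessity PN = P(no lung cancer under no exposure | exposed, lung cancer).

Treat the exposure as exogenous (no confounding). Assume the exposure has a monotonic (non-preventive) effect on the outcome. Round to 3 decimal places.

p₁ = P(outcome | exposed) = 540/3574 = 0.15109
p₀ = P(outcome | unexposed) = 82/3113 = 0.026341
Under exogeneity and monotonicity, PN = (p₁ − p₀) / p₁.
PN = (0.15109 − 0.026341) / 0.15109 = 0.12475 / 0.15109 ≈ 0.8257

PN ≈ 0.826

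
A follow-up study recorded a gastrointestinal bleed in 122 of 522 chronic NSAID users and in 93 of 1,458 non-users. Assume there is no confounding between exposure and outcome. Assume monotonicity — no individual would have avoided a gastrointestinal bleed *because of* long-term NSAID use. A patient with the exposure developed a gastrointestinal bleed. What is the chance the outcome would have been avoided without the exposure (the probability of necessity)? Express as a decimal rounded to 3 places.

p₁ = P(outcome | exposed) = 122/522 = 0.23372
p₀ = P(outcome | unexposed) = 93/1458 = 0.063786
Under exogeneity and monotonicity, PN = (p₁ − p₀) / p₁.
PN = (0.23372 − 0.063786) / 0.23372 = 0.16993 / 0.23372 ≈ 0.7271

PN ≈ 0.727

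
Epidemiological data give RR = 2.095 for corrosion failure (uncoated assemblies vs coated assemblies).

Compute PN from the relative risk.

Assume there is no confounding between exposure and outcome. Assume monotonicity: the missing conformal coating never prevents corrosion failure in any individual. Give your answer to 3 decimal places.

PN ≈ 0.523

Under exogeneity and monotonicity, PN = (RR − 1) / RR = 1 − 1/RR.
PN = (2.095 − 1) / 2.095 = 1.095 / 2.095 ≈ 0.5227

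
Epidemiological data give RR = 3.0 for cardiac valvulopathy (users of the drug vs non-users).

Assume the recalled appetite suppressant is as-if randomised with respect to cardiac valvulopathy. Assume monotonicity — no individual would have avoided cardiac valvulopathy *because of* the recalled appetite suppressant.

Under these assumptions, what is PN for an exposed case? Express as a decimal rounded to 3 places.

PN ≈ 0.667

Under exogeneity and monotonicity, PN = (RR − 1) / RR = 1 − 1/RR.
PN = (3.0 − 1) / 3.0 = 2 / 3.0 ≈ 0.6667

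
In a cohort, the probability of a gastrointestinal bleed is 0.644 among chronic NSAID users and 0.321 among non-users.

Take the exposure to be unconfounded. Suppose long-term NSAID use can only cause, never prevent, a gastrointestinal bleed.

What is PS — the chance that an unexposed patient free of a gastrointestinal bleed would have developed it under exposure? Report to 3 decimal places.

PS ≈ 0.476

Let p₁ = 0.644, p₀ = 0.321.
Under exogeneity and monotonicity, PS = (p₁ − p₀) / (1 − p₀).
PS = (0.644 − 0.321) / (1 − 0.321) = 0.323 / 0.679 ≈ 0.4757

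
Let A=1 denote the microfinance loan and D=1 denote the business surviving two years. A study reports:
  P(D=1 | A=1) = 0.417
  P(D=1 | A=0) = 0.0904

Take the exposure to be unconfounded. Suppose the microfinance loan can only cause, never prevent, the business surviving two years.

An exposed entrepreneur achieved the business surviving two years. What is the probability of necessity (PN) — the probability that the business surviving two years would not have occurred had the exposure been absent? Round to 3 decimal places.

PN ≈ 0.783

Let p₁ = 0.417, p₀ = 0.0904.
Under exogeneity and monotonicity, PN = (p₁ − p₀) / p₁.
PN = (0.417 − 0.0904) / 0.417 = 0.3266 / 0.417 ≈ 0.7832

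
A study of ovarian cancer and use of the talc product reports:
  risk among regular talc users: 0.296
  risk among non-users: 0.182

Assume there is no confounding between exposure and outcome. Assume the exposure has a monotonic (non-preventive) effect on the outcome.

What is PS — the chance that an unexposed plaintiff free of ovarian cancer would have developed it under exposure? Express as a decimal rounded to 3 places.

Let p₁ = 0.296, p₀ = 0.182.
Under exogeneity and monotonicity, PS = (p₁ − p₀) / (1 − p₀).
PS = (0.296 − 0.182) / (1 − 0.182) = 0.114 / 0.818 ≈ 0.1394

PS ≈ 0.139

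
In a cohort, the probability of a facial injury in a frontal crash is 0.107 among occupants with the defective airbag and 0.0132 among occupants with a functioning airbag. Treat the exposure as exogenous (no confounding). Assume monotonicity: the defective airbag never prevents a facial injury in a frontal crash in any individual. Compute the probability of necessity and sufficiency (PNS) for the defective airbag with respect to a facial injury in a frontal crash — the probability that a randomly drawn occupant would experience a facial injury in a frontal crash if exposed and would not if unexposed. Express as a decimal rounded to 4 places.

Let p₁ = 0.107, p₀ = 0.0132.
Under exogeneity and monotonicity, PNS = p₁ − p₀.
PNS = 0.107 − 0.0132 = 0.0938

PNS ≈ 0.0938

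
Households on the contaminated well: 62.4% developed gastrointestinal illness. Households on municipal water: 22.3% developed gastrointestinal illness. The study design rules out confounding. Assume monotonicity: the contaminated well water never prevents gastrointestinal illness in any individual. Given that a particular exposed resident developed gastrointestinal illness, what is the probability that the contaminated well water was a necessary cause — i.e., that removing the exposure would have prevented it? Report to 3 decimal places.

PN ≈ 0.643

p₁ = 0.624, p₀ = 0.223.
Under exogeneity and monotonicity, PN = (p₁ − p₀) / p₁.
PN = (0.624 − 0.223) / 0.624 = 0.401 / 0.624 ≈ 0.6426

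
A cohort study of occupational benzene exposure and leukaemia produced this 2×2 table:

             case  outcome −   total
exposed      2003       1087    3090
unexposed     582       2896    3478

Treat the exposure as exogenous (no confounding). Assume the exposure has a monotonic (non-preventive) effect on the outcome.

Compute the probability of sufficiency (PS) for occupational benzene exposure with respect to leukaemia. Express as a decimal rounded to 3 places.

p₁ = P(outcome | exposed) = 2003/3090 = 0.64822
p₀ = P(outcome | unexposed) = 582/3478 = 0.16734
Under exogeneity and monotonicity, PS = (p₁ − p₀) / (1 − p₀).
PS = (0.64822 − 0.16734) / (1 − 0.16734) = 0.48088 / 0.83266 ≈ 0.5775

PS ≈ 0.578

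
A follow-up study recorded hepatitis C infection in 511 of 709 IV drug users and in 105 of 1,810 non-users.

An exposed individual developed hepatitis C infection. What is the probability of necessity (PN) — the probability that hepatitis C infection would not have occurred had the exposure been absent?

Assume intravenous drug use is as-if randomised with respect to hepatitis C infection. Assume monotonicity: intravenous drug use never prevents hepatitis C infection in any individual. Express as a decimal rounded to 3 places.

PN ≈ 0.920

p₁ = P(outcome | exposed) = 511/709 = 0.72073
p₀ = P(outcome | unexposed) = 105/1810 = 0.058011
Under exogeneity and monotonicity, PN = (p₁ − p₀) / p₁.
PN = (0.72073 − 0.058011) / 0.72073 = 0.66272 / 0.72073 ≈ 0.9195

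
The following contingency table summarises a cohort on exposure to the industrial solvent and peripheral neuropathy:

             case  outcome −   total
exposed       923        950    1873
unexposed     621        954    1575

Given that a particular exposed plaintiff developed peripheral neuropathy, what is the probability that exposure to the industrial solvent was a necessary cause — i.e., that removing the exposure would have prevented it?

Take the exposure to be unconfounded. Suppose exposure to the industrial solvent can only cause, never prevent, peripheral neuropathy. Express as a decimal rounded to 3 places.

p₁ = P(outcome | exposed) = 923/1873 = 0.49279
p₀ = P(outcome | unexposed) = 621/1575 = 0.39429
Under exogeneity and monotonicity, PN = (p₁ − p₀)/p₁.
PN = (0.49279 − 0.39429) / 0.49279 ≈ 0.1999

PN ≈ 0.200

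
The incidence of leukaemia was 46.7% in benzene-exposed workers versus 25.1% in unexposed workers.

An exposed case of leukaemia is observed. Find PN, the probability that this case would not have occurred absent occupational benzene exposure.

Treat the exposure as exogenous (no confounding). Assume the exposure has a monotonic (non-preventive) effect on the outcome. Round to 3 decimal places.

p₁ = 0.467, p₀ = 0.251.
Under exogeneity and monotonicity, PN = (p₁ − p₀) / p₁.
PN = (0.467 − 0.251) / 0.467 = 0.216 / 0.467 ≈ 0.4625

PN ≈ 0.463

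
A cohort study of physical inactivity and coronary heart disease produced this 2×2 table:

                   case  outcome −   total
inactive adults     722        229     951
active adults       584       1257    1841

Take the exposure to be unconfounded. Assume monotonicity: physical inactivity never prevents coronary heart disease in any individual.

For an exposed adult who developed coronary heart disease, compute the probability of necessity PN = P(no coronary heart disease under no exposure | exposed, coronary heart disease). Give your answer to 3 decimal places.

PN ≈ 0.582

p₁ = P(outcome | exposed) = 722/951 = 0.7592
p₀ = P(outcome | unexposed) = 584/1841 = 0.31722
Under exogeneity and monotonicity, PN = (p₁ − p₀)/p₁.
PN = (0.7592 − 0.31722) / 0.7592 ≈ 0.5822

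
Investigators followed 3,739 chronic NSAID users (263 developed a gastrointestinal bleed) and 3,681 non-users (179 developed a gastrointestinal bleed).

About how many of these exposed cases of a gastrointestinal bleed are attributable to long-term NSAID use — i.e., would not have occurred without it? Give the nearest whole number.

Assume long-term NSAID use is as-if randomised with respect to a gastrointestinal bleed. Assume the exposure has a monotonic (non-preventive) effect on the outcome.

about 81 cases

p₁ = P(outcome | exposed) = 263/3739 = 0.07034
p₀ = P(outcome | unexposed) = 179/3681 = 0.048628
PN = (p₁ − p₀)/p₁ = (0.07034 − 0.048628) / 0.07034 ≈ 0.30867.
Attributable cases ≈ PN × (exposed cases) = 0.30867 × 263 ≈ 81.18.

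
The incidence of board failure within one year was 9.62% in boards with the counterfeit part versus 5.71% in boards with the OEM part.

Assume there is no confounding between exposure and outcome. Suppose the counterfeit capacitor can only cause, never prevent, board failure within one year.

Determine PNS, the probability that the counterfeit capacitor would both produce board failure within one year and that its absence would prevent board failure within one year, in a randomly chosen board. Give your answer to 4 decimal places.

PNS ≈ 0.0391

p₁ = 0.0962, p₀ = 0.0571.
Under exogeneity and monotonicity, PNS = p₁ − p₀.
PNS = 0.0962 − 0.0571 = 0.0391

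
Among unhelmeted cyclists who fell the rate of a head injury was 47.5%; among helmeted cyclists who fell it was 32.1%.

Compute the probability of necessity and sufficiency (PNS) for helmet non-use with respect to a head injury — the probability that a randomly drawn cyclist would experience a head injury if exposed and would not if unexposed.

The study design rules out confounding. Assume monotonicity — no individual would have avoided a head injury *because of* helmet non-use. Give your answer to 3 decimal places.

p₁ = 0.475, p₀ = 0.321.
Under exogeneity and monotonicity, PNS = p₁ − p₀.
PNS = 0.475 − 0.321 = 0.154

PNS ≈ 0.154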